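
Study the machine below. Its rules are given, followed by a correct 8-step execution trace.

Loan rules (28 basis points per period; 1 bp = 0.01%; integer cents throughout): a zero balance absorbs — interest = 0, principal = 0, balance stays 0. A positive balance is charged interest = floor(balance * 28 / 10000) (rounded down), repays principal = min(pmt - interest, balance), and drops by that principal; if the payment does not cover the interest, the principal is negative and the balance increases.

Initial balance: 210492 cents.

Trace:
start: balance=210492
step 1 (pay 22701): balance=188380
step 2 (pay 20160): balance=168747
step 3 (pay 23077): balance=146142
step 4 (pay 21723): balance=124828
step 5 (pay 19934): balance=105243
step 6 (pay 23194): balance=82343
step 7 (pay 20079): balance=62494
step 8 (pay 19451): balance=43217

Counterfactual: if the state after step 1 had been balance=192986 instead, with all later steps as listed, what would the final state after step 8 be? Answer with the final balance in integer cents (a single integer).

state after step 1 := balance=192986
step 2 (pay 20160): balance=173366
step 3 (pay 23077): balance=150774
step 4 (pay 21723): balance=129473
step 5 (pay 19934): balance=109901
step 6 (pay 23194): balance=87014
step 7 (pay 20079): balance=67178
step 8 (pay 19451): balance=47915

47915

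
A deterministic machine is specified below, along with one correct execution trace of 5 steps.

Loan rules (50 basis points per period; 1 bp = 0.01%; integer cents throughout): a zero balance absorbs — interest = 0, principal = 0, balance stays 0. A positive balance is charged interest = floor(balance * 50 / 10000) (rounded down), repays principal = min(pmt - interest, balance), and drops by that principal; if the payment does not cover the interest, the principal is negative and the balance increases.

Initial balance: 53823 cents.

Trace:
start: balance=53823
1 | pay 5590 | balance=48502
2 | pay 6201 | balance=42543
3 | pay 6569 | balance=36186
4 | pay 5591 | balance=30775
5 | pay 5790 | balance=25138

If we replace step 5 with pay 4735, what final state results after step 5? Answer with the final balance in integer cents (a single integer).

(re-executing from step 5 with the substitution; state before step 5: balance=30775)
5 | pay 4735 | balance=26193

26193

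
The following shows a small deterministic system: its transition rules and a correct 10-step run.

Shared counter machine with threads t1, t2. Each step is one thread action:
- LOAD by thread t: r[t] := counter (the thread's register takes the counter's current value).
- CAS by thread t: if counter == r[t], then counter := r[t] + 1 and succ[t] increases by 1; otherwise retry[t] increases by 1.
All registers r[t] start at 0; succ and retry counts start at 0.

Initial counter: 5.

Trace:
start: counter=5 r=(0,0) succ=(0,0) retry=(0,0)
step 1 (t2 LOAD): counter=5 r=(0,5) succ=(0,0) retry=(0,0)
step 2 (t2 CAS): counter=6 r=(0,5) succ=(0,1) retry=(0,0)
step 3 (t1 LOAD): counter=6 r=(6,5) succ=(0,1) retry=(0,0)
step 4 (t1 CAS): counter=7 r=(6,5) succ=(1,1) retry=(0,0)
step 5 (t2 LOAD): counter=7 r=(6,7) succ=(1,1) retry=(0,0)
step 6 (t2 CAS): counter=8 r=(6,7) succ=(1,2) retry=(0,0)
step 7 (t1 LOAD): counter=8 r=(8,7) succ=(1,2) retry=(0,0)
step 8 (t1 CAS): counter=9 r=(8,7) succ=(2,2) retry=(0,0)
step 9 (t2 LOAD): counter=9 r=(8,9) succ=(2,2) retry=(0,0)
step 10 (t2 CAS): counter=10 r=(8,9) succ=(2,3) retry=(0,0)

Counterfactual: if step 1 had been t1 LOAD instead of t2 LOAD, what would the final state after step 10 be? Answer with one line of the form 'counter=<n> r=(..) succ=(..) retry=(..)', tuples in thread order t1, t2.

counter=9 r=(7,8) succ=(2,2) retry=(0,1)

(re-executing from step 1 with the substitution; state before step 1: counter=5 r=(0,0) succ=(0,0) retry=(0,0))
step 1 (t1 LOAD): counter=5 r=(5,0) succ=(0,0) retry=(0,0)
step 2 (t2 CAS): counter=5 r=(5,0) succ=(0,0) retry=(0,1)
step 3 (t1 LOAD): counter=5 r=(5,0) succ=(0,0) retry=(0,1)
step 4 (t1 CAS): counter=6 r=(5,0) succ=(1,0) retry=(0,1)
step 5 (t2 LOAD): counter=6 r=(5,6) succ=(1,0) retry=(0,1)
step 6 (t2 CAS): counter=7 r=(5,6) succ=(1,1) retry=(0,1)
step 7 (t1 LOAD): counter=7 r=(7,6) succ=(1,1) retry=(0,1)
step 8 (t1 CAS): counter=8 r=(7,6) succ=(2,1) retry=(0,1)
step 9 (t2 LOAD): counter=8 r=(7,8) succ=(2,1) retry=(0,1)
step 10 (t2 CAS): counter=9 r=(7,8) succ=(2,2) retry=(0,1)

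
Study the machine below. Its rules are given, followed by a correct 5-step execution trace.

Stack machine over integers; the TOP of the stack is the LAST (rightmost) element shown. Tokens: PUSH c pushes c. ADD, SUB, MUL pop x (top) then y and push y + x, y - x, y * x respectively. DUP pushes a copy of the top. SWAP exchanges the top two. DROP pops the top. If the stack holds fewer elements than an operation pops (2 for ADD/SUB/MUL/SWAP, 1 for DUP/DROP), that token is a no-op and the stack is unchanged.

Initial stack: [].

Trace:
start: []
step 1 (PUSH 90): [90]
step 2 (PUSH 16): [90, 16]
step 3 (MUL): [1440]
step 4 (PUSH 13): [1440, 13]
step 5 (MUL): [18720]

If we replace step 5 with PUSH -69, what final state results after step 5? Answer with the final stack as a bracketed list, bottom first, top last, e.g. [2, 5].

(re-executing from step 5 with the substitution; state before step 5: [1440, 13])
step 5 (PUSH -69): [1440, 13, -69]

[1440, 13, -69]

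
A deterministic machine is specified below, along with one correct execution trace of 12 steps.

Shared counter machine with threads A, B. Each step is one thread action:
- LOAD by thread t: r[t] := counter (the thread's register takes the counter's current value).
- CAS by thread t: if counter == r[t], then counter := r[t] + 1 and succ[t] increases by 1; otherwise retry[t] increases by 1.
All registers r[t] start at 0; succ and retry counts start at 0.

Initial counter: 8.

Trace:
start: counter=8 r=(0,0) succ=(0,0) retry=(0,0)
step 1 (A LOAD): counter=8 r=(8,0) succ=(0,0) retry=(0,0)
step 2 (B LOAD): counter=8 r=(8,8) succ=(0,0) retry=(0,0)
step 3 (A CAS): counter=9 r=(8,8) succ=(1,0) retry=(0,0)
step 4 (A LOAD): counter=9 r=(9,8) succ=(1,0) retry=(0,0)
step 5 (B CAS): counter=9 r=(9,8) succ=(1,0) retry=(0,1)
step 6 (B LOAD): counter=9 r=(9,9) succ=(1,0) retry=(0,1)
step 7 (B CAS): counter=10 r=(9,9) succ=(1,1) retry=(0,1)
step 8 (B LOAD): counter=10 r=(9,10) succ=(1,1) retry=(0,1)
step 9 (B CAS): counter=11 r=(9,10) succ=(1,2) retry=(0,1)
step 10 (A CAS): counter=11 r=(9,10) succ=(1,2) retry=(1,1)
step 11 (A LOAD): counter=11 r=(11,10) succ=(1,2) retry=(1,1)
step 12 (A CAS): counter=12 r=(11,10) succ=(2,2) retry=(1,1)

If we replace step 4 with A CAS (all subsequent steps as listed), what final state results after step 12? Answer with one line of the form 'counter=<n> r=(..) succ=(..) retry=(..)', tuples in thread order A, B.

(re-executing from step 4 with the substitution; state before step 4: counter=9 r=(8,8) succ=(1,0) retry=(0,0))
step 4 (A CAS): counter=9 r=(8,8) succ=(1,0) retry=(1,0)
step 5 (B CAS): counter=9 r=(8,8) succ=(1,0) retry=(1,1)
step 6 (B LOAD): counter=9 r=(8,9) succ=(1,0) retry=(1,1)
step 7 (B CAS): counter=10 r=(8,9) succ=(1,1) retry=(1,1)
step 8 (B LOAD): counter=10 r=(8,10) succ=(1,1) retry=(1,1)
step 9 (B CAS): counter=11 r=(8,10) succ=(1,2) retry=(1,1)
step 10 (A CAS): counter=11 r=(8,10) succ=(1,2) retry=(2,1)
step 11 (A LOAD): counter=11 r=(11,10) succ=(1,2) retry=(2,1)
step 12 (A CAS): counter=12 r=(11,10) succ=(2,2) retry=(2,1)

counter=12 r=(11,10) succ=(2,2) retry=(2,1)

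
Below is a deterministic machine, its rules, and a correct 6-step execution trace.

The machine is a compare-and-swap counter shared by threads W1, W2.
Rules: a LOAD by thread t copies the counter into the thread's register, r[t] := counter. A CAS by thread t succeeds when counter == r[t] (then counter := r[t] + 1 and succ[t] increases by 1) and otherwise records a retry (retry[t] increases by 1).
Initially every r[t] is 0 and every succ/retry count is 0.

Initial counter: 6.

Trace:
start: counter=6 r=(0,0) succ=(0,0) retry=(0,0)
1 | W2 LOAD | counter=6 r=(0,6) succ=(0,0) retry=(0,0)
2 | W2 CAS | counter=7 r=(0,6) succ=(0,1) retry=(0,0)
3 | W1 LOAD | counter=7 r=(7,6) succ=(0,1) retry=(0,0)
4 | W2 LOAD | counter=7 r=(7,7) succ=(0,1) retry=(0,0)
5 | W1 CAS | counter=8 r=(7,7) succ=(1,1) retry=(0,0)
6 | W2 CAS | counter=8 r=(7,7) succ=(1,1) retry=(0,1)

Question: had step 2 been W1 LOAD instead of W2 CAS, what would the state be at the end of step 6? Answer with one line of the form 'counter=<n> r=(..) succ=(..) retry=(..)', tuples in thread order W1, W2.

(re-executing from step 2 with the substitution; state before step 2: counter=6 r=(0,6) succ=(0,0) retry=(0,0))
2 | W1 LOAD | counter=6 r=(6,6) succ=(0,0) retry=(0,0)
3 | W1 LOAD | counter=6 r=(6,6) succ=(0,0) retry=(0,0)
4 | W2 LOAD | counter=6 r=(6,6) succ=(0,0) retry=(0,0)
5 | W1 CAS | counter=7 r=(6,6) succ=(1,0) retry=(0,0)
6 | W2 CAS | counter=7 r=(6,6) succ=(1,0) retry=(0,1)

counter=7 r=(6,6) succ=(1,0) retry=(0,1)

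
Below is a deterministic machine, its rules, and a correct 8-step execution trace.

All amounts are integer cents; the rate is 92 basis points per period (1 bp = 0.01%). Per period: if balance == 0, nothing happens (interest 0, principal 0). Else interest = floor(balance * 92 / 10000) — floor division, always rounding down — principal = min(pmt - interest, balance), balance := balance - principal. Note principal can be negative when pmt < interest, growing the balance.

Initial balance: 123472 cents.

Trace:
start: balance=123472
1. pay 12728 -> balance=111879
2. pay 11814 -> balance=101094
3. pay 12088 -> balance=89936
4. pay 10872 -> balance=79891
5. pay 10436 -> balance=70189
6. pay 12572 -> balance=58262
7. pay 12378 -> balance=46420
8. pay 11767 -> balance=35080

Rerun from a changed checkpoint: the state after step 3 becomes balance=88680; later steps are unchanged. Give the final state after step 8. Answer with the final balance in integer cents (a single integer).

33765

state after step 3 := balance=88680
4. pay 10872 -> balance=78623
5. pay 10436 -> balance=68910
6. pay 12572 -> balance=56971
7. pay 12378 -> balance=45117
8. pay 11767 -> balance=33765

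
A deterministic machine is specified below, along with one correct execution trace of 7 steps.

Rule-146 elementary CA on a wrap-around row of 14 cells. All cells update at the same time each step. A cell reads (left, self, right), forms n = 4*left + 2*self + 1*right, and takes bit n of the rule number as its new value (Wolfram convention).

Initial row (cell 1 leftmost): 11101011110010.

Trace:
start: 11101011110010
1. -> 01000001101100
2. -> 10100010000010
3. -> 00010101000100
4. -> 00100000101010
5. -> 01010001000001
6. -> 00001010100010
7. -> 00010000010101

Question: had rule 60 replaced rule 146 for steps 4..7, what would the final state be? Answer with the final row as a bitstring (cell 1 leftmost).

01010100010000

(re-executing steps 4..7 under rule 60; state before step 4: 00010101000100)
4. -> 00011111100110
5. -> 00010000010101
6. -> 10011000011111
7. -> 01010100010000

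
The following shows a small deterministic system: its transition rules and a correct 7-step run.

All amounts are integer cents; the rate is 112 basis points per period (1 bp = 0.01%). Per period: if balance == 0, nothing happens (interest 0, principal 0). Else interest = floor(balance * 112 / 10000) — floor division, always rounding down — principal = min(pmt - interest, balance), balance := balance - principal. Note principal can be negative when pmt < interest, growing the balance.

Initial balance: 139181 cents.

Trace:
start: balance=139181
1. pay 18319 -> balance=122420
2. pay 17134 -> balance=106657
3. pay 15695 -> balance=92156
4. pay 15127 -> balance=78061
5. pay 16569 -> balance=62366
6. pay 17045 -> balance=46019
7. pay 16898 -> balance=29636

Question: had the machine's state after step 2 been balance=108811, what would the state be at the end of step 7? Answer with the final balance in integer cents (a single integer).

state after step 2 := balance=108811
3. pay 15695 -> balance=94334
4. pay 15127 -> balance=80263
5. pay 16569 -> balance=64592
6. pay 17045 -> balance=48270
7. pay 16898 -> balance=31912

31912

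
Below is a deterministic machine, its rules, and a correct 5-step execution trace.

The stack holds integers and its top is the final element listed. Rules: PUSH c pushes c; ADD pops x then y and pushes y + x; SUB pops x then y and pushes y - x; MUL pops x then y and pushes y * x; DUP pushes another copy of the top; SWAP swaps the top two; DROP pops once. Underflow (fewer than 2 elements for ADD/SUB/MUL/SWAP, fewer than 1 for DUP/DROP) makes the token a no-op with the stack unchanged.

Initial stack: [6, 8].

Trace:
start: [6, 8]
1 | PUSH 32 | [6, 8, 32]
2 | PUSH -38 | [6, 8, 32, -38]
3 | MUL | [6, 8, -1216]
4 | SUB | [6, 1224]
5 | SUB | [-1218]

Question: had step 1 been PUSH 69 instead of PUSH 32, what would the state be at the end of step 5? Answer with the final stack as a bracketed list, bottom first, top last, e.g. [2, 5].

[-2624]

(re-executing from step 1 with the substitution; state before step 1: [6, 8])
1 | PUSH 69 | [6, 8, 69]
2 | PUSH -38 | [6, 8, 69, -38]
3 | MUL | [6, 8, -2622]
4 | SUB | [6, 2630]
5 | SUB | [-2624]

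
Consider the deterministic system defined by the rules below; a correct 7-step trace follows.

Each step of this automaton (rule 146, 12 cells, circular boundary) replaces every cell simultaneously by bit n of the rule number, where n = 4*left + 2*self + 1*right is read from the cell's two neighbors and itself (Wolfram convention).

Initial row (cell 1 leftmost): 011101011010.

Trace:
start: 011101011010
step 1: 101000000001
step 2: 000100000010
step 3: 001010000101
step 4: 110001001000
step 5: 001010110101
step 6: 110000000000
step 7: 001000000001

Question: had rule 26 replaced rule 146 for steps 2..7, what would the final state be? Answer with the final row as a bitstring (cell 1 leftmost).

(re-executing steps 2..7 under rule 26; state before step 2: 101000000001)
step 2: 000100000011
step 3: 101010000110
step 4: 000001001100
step 5: 000010111010
step 6: 000100100001
step 7: 101011010010

101011010010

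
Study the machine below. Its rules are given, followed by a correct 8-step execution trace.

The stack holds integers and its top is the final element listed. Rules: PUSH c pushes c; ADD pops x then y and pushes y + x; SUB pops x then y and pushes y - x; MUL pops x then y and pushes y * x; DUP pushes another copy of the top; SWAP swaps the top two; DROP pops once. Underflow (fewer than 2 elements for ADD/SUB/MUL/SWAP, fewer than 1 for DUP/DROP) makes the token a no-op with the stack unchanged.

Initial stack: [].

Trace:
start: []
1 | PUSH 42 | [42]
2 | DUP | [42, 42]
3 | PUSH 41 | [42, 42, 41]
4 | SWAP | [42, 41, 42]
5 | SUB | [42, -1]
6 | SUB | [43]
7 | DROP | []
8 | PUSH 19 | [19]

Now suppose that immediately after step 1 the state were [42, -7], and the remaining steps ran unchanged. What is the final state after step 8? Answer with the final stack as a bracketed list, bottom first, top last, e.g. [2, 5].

state after step 1 := [42, -7]
2 | DUP | [42, -7, -7]
3 | PUSH 41 | [42, -7, -7, 41]
4 | SWAP | [42, -7, 41, -7]
5 | SUB | [42, -7, 48]
6 | SUB | [42, -55]
7 | DROP | [42]
8 | PUSH 19 | [42, 19]

[42, 19]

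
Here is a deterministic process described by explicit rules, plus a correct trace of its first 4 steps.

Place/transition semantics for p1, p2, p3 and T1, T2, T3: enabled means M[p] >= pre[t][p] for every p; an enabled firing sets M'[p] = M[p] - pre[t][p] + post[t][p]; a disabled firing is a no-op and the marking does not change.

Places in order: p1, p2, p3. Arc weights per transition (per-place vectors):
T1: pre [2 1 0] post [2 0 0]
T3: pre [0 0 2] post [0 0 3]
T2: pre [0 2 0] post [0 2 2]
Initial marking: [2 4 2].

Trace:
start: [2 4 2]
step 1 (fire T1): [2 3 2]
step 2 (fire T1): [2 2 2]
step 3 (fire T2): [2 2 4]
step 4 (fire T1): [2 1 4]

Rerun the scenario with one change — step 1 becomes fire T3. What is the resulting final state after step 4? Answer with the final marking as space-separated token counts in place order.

(re-executing from step 1 with the substitution; state before step 1: [2 4 2])
step 1 (fire T3): [2 4 3]
step 2 (fire T1): [2 3 3]
step 3 (fire T2): [2 3 5]
step 4 (fire T1): [2 2 5]

2 2 5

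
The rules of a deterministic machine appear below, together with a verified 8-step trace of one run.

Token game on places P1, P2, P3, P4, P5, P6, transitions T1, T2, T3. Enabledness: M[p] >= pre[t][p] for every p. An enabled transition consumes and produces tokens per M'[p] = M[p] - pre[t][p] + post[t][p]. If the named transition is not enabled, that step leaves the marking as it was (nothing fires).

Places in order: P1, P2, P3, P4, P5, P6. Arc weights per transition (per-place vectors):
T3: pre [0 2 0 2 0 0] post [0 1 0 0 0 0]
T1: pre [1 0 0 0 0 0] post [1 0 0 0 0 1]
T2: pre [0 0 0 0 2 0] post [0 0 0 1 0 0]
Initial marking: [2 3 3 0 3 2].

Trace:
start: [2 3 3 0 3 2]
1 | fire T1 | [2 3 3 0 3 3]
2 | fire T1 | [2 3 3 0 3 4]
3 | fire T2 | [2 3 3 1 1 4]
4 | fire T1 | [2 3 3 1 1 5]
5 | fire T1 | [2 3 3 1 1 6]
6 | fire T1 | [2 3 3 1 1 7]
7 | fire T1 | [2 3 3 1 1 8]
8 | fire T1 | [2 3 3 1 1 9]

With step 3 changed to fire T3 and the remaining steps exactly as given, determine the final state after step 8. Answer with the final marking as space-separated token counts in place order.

2 3 3 0 3 9

(re-executing from step 3 with the substitution; state before step 3: [2 3 3 0 3 4])
3 | fire T3 | [2 3 3 0 3 4]
4 | fire T1 | [2 3 3 0 3 5]
5 | fire T1 | [2 3 3 0 3 6]
6 | fire T1 | [2 3 3 0 3 7]
7 | fire T1 | [2 3 3 0 3 8]
8 | fire T1 | [2 3 3 0 3 9]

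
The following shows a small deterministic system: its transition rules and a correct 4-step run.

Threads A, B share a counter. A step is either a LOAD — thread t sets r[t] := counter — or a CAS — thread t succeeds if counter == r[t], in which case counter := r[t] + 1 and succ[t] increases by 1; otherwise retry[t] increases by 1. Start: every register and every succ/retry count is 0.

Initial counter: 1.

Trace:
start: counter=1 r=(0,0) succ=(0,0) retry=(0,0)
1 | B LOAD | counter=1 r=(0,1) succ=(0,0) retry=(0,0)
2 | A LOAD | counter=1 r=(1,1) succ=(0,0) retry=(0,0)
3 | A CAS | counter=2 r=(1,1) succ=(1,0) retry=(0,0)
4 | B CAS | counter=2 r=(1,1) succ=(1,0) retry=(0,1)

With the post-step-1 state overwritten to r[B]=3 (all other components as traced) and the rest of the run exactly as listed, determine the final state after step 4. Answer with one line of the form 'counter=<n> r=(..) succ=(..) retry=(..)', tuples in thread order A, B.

state after step 1 := counter=1 r=(0,3) succ=(0,0) retry=(0,0)
2 | A LOAD | counter=1 r=(1,3) succ=(0,0) retry=(0,0)
3 | A CAS | counter=2 r=(1,3) succ=(1,0) retry=(0,0)
4 | B CAS | counter=2 r=(1,3) succ=(1,0) retry=(0,1)

counter=2 r=(1,3) succ=(1,0) retry=(0,1)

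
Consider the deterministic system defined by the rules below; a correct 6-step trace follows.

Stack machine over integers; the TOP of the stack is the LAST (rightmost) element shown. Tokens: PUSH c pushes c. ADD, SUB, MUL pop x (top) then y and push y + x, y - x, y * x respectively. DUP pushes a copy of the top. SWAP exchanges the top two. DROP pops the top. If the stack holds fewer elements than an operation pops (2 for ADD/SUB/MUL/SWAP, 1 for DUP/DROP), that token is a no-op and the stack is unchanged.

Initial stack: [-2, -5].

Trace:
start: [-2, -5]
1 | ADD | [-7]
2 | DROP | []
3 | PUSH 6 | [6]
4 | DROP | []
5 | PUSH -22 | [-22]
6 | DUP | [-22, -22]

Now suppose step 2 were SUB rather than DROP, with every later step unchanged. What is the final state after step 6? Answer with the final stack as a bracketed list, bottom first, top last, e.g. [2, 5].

[-7, -22, -22]

(re-executing from step 2 with the substitution; state before step 2: [-7])
2 | SUB | [-7]
3 | PUSH 6 | [-7, 6]
4 | DROP | [-7]
5 | PUSH -22 | [-7, -22]
6 | DUP | [-7, -22, -22]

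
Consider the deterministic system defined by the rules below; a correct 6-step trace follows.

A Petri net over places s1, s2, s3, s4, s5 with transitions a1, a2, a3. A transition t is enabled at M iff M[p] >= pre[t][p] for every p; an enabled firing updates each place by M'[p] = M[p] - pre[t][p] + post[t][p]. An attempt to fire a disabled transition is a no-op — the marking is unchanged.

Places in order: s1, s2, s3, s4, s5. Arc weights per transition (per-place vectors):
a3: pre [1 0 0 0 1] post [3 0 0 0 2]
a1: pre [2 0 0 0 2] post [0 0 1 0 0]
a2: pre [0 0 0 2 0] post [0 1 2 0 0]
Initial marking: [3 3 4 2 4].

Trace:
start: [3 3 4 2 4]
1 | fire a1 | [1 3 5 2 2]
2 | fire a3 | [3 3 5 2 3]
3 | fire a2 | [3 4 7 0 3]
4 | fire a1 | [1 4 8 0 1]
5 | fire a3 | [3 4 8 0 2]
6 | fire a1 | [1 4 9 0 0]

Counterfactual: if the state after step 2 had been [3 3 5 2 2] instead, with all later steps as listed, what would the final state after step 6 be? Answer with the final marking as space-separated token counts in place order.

1 4 8 0 0

state after step 2 := [3 3 5 2 2]
3 | fire a2 | [3 4 7 0 2]
4 | fire a1 | [1 4 8 0 0]
5 | fire a3 | [1 4 8 0 0]
6 | fire a1 | [1 4 8 0 0]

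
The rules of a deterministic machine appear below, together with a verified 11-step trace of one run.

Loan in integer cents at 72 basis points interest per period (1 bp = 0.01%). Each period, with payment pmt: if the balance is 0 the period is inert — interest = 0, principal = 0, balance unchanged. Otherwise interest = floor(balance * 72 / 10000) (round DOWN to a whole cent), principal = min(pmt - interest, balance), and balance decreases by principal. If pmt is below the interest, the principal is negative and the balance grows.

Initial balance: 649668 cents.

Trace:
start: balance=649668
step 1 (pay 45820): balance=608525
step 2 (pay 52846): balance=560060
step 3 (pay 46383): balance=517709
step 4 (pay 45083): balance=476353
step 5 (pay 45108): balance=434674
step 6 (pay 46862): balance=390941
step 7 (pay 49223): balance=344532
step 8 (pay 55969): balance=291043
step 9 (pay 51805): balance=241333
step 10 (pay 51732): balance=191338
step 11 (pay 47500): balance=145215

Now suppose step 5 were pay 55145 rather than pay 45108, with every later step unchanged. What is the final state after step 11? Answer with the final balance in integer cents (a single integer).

134737

(re-executing from step 5 with the substitution; state before step 5: balance=476353)
step 5 (pay 55145): balance=424637
step 6 (pay 46862): balance=380832
step 7 (pay 49223): balance=334350
step 8 (pay 55969): balance=280788
step 9 (pay 51805): balance=231004
step 10 (pay 51732): balance=180935
step 11 (pay 47500): balance=134737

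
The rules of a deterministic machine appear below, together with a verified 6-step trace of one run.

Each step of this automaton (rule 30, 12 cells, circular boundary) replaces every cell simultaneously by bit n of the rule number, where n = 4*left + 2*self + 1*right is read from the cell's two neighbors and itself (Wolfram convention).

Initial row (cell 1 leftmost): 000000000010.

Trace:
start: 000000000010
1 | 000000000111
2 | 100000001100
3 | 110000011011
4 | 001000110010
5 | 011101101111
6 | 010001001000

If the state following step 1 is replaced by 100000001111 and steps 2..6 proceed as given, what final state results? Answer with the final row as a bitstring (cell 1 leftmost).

110001010010

state after step 1 := 100000001111
2 | 010000011000
3 | 111000110100
4 | 100101100111
5 | 011101011100
6 | 110001010010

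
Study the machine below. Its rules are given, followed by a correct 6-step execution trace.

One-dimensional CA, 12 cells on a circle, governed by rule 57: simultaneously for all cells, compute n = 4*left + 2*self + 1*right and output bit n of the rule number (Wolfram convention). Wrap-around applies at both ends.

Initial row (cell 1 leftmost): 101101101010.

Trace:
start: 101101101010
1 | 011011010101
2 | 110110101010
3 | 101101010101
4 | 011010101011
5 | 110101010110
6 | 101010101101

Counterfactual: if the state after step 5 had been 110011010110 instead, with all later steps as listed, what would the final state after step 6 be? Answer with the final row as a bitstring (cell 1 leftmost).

state after step 5 := 110011010110
6 | 101010101101

101010101101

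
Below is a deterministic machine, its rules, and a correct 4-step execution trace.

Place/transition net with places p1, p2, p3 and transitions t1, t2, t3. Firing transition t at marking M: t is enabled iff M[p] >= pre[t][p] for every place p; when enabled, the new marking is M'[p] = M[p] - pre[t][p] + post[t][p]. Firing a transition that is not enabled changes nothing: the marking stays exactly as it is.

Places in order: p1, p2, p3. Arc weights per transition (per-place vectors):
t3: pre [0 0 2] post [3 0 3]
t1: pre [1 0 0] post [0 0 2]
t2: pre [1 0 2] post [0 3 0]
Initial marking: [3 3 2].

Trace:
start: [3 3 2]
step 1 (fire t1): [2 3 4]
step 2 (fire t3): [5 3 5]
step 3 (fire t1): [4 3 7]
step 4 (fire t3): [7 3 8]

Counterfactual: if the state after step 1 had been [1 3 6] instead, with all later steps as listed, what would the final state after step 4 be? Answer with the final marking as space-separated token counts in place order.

state after step 1 := [1 3 6]
step 2 (fire t3): [4 3 7]
step 3 (fire t1): [3 3 9]
step 4 (fire t3): [6 3 10]

6 3 10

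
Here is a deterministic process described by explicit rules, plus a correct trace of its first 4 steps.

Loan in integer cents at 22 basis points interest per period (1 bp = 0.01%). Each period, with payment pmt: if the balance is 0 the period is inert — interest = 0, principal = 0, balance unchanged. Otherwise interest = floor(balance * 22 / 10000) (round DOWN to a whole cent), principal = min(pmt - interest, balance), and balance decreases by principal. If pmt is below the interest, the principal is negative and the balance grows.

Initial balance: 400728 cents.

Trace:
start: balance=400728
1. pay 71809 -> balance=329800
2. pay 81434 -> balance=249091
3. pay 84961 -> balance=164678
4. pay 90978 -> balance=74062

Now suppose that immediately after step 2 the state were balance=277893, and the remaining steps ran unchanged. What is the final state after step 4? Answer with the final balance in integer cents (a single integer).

102990

state after step 2 := balance=277893
3. pay 84961 -> balance=193543
4. pay 90978 -> balance=102990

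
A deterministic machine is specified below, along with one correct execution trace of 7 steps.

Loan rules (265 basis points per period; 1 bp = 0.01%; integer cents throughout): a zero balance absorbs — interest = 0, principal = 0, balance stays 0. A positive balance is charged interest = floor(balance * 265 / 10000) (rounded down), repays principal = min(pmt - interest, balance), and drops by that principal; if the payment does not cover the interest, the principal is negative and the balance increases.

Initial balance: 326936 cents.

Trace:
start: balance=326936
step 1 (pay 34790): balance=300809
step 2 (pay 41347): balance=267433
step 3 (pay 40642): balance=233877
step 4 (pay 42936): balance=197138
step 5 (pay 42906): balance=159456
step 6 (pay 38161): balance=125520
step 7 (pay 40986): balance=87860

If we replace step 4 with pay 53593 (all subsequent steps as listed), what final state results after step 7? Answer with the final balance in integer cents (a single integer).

(re-executing from step 4 with the substitution; state before step 4: balance=233877)
step 4 (pay 53593): balance=186481
step 5 (pay 42906): balance=148516
step 6 (pay 38161): balance=114290
step 7 (pay 40986): balance=76332

76332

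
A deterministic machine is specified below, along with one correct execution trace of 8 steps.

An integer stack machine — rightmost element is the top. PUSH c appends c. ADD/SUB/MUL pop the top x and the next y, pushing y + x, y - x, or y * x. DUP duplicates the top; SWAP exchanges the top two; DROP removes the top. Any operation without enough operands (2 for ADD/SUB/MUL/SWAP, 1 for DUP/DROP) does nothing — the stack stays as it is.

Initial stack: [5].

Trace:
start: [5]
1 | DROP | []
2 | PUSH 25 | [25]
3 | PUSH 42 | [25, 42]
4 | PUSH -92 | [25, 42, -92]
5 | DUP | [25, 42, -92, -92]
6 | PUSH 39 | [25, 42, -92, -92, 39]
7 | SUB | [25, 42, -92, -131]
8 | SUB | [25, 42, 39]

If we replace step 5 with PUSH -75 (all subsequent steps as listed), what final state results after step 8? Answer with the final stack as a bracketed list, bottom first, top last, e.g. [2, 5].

[25, 42, 22]

(re-executing from step 5 with the substitution; state before step 5: [25, 42, -92])
5 | PUSH -75 | [25, 42, -92, -75]
6 | PUSH 39 | [25, 42, -92, -75, 39]
7 | SUB | [25, 42, -92, -114]
8 | SUB | [25, 42, 22]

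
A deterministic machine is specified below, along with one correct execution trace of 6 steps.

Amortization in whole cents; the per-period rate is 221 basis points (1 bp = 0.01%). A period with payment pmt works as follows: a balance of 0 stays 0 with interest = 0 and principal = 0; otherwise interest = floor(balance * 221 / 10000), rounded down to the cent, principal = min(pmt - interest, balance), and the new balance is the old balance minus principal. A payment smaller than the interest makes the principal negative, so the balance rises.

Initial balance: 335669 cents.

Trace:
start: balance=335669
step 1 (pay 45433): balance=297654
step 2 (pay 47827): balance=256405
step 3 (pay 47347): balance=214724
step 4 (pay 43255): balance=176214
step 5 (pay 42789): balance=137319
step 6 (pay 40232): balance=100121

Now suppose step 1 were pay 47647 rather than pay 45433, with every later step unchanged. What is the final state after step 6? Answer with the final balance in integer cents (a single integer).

97652

(re-executing from step 1 with the substitution; state before step 1: balance=335669)
step 1 (pay 47647): balance=295440
step 2 (pay 47827): balance=254142
step 3 (pay 47347): balance=212411
step 4 (pay 43255): balance=173850
step 5 (pay 42789): balance=134903
step 6 (pay 40232): balance=97652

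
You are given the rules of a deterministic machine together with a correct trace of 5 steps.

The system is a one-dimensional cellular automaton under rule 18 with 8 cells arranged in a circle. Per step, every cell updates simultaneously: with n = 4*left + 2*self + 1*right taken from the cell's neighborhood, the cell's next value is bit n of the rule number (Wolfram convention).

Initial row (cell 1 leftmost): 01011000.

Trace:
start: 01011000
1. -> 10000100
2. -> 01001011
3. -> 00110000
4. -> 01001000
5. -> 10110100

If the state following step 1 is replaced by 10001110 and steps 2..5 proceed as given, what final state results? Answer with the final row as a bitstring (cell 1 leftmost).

state after step 1 := 10001110
2. -> 01010000
3. -> 10001000
4. -> 01010101
5. -> 00000000

00000000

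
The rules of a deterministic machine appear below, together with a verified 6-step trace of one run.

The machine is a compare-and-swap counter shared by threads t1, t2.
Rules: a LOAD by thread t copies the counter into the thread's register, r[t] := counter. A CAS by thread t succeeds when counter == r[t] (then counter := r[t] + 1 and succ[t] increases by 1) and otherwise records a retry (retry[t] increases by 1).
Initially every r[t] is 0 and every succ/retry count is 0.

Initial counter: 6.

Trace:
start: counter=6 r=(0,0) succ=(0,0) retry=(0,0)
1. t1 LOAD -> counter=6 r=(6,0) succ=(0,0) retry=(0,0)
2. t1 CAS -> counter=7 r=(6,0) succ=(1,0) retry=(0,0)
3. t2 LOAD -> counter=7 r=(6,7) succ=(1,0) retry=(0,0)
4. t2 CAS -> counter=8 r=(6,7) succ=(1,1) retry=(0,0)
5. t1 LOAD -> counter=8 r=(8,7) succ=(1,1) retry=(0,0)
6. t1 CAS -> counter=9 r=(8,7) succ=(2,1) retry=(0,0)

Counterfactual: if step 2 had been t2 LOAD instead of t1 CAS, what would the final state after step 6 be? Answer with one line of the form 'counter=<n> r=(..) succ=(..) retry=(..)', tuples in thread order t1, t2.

counter=8 r=(7,6) succ=(1,1) retry=(0,0)

(re-executing from step 2 with the substitution; state before step 2: counter=6 r=(6,0) succ=(0,0) retry=(0,0))
2. t2 LOAD -> counter=6 r=(6,6) succ=(0,0) retry=(0,0)
3. t2 LOAD -> counter=6 r=(6,6) succ=(0,0) retry=(0,0)
4. t2 CAS -> counter=7 r=(6,6) succ=(0,1) retry=(0,0)
5. t1 LOAD -> counter=7 r=(7,6) succ=(0,1) retry=(0,0)
6. t1 CAS -> counter=8 r=(7,6) succ=(1,1) retry=(0,0)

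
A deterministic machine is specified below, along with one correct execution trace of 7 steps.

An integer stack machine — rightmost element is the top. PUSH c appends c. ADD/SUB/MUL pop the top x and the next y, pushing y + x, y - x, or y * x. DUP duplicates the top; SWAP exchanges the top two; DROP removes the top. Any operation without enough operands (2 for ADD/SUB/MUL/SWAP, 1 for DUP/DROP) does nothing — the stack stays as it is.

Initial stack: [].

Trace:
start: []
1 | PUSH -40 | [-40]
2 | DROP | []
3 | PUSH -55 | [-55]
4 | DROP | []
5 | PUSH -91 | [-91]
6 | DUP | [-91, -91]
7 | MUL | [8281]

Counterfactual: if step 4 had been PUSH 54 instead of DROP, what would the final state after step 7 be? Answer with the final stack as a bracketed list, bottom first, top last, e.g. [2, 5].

(re-executing from step 4 with the substitution; state before step 4: [-55])
4 | PUSH 54 | [-55, 54]
5 | PUSH -91 | [-55, 54, -91]
6 | DUP | [-55, 54, -91, -91]
7 | MUL | [-55, 54, 8281]

[-55, 54, 8281]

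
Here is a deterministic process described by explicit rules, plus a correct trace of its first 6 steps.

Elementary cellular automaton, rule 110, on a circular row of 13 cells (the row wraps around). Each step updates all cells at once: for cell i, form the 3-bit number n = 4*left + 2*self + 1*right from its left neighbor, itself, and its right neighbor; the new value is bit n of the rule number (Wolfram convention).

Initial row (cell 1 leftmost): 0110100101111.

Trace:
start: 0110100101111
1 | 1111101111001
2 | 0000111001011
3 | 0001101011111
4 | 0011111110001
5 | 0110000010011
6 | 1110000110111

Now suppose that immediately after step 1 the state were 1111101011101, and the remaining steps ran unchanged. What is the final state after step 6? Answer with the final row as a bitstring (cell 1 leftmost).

1111111000111

state after step 1 := 1111101011101
2 | 0000111110111
3 | 0001100011101
4 | 0011100110111
5 | 0110101111101
6 | 1111111000111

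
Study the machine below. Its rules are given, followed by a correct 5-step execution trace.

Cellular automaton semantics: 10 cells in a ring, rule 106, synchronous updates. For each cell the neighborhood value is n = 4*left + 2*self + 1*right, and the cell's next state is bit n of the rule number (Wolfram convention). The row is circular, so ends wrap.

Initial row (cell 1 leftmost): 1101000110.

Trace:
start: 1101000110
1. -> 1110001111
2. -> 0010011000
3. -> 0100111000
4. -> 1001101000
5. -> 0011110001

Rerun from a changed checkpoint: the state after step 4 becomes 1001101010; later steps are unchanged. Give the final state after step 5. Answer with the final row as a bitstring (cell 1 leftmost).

state after step 4 := 1001101010
5. -> 0011110101

0011110101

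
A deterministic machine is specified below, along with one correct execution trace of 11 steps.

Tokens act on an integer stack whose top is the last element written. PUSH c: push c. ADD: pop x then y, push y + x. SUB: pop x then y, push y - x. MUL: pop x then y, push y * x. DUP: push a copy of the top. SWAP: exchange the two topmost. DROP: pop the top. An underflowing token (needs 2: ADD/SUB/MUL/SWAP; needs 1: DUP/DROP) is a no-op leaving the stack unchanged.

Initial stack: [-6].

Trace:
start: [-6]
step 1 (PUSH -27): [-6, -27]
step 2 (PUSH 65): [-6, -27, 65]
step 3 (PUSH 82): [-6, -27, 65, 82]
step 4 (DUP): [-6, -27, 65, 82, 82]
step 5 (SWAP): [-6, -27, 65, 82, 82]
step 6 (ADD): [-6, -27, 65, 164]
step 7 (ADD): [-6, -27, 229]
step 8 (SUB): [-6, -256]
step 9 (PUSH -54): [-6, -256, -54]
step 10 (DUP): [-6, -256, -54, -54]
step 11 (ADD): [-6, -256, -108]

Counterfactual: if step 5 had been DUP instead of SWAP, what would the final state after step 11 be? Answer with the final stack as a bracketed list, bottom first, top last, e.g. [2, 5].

(re-executing from step 5 with the substitution; state before step 5: [-6, -27, 65, 82, 82])
step 5 (DUP): [-6, -27, 65, 82, 82, 82]
step 6 (ADD): [-6, -27, 65, 82, 164]
step 7 (ADD): [-6, -27, 65, 246]
step 8 (SUB): [-6, -27, -181]
step 9 (PUSH -54): [-6, -27, -181, -54]
step 10 (DUP): [-6, -27, -181, -54, -54]
step 11 (ADD): [-6, -27, -181, -108]

[-6, -27, -181, -108]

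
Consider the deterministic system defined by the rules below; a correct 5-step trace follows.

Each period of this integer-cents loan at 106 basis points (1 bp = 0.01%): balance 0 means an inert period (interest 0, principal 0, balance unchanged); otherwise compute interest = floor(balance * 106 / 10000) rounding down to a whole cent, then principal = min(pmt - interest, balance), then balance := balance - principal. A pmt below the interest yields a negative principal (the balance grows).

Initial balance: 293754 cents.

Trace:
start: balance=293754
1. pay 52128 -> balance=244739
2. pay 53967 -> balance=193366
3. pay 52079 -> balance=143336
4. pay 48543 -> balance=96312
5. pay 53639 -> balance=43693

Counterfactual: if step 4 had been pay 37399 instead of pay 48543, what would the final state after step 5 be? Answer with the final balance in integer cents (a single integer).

(re-executing from step 4 with the substitution; state before step 4: balance=143336)
4. pay 37399 -> balance=107456
5. pay 53639 -> balance=54956

54956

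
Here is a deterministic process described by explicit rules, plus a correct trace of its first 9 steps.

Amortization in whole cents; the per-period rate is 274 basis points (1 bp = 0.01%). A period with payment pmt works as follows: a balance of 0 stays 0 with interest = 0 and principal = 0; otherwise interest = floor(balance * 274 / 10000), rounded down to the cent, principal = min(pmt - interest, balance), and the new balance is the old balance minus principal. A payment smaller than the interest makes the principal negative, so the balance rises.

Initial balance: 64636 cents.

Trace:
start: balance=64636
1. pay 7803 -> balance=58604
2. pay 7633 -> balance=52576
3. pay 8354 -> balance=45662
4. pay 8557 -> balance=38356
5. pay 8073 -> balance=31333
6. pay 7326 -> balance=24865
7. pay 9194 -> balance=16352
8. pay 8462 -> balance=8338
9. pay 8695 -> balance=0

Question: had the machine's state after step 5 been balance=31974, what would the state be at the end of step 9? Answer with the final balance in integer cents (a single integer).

state after step 5 := balance=31974
6. pay 7326 -> balance=25524
7. pay 9194 -> balance=17029
8. pay 8462 -> balance=9033
9. pay 8695 -> balance=585

585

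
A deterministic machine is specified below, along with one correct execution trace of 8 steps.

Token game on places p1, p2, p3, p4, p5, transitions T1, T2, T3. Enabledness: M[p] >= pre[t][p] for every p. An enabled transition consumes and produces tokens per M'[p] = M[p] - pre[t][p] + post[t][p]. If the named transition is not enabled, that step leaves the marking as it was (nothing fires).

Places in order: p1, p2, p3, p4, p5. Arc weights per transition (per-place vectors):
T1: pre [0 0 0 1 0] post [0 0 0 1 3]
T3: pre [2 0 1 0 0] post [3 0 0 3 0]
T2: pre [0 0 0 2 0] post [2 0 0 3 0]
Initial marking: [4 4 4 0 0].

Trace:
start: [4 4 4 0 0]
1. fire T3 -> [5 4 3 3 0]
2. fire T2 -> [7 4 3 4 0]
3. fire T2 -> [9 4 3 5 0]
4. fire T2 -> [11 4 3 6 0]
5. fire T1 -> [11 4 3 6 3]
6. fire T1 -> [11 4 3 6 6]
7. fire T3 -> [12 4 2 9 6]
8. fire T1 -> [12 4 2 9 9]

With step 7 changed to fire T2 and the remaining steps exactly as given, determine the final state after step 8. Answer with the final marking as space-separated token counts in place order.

13 4 3 7 9

(re-executing from step 7 with the substitution; state before step 7: [11 4 3 6 6])
7. fire T2 -> [13 4 3 7 6]
8. fire T1 -> [13 4 3 7 9]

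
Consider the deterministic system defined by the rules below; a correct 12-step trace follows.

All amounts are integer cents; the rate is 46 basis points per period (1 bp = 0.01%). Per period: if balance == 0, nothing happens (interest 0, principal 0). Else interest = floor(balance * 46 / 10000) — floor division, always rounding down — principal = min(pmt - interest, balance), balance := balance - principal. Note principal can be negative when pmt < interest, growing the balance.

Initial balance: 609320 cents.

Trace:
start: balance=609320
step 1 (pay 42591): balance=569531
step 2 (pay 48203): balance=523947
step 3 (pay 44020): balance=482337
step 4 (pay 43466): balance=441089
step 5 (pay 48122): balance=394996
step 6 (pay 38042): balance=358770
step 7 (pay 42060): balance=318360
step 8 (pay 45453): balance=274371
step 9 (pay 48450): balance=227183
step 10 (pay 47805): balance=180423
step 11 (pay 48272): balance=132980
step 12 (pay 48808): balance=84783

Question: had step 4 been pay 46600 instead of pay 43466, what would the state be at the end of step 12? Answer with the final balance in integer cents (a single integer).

81531

(re-executing from step 4 with the substitution; state before step 4: balance=482337)
step 4 (pay 46600): balance=437955
step 5 (pay 48122): balance=391847
step 6 (pay 38042): balance=355607
step 7 (pay 42060): balance=315182
step 8 (pay 45453): balance=271178
step 9 (pay 48450): balance=223975
step 10 (pay 47805): balance=177200
step 11 (pay 48272): balance=129743
step 12 (pay 48808): balance=81531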